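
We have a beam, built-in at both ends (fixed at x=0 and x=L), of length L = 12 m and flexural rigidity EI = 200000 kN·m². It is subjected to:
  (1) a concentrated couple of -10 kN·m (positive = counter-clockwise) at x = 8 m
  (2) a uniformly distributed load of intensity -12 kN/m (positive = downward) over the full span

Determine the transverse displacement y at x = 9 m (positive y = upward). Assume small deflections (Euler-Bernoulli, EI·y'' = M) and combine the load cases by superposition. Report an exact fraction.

y(9) = 739/400000 m

Load 1 — applied couple M₀=-10 kN·m at a=8 m (b=L-a=4):
  y_1 = (R_Ax³/6 - M_Ax²/2 - M₀(x-a)²/2)/EI  [x>a] with R_A=-10/9, M_A=-10/3 = ((-10/9)·9³/6 - (-10/3)·9²/2 - (-10)·(9-8)²/2)/200000 = 1/40000 m
Load 2 — uniform load w=-12 kN/m over full span:
  y_2 = -wx²(L-x)²/(24EI) = -(-12)·9²·(12-9)²/(24·200000) = 729/400000 m
Superposition: y = Σ y_i = 739/400000 m ≈ 0.001847 m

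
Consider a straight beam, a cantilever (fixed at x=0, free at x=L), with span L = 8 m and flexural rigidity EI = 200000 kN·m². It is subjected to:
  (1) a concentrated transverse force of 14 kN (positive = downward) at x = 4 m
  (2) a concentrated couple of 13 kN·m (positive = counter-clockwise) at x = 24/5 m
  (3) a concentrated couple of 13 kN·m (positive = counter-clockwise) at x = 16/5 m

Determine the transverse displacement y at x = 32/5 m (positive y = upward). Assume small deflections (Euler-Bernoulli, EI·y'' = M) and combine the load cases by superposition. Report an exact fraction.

Load 1 — point force P=14 kN at a=4 m (b=L-a=4):
  y_1 = -Pa²(3x-a)/(6EI)  [x>a] = -14·4²·(3·(32/5)-4)/(6·200000) = -133/46875 m
Load 2 — applied couple M₀=13 kN·m at a=24/5 m (b=L-a=16/5):
  y_2 = M₀a(2x-a)/(2EI)  [x>a] = 13·(24/5)·(2·(32/5)-(24/5))/(2·200000) = 39/31250 m
Load 3 — applied couple M₀=13 kN·m at a=16/5 m (b=L-a=24/5):
  y_3 = M₀a(2x-a)/(2EI)  [x>a] = 13·(16/5)·(2·(32/5)-(16/5))/(2·200000) = 78/78125 m
Superposition: y = Σ y_i = -277/468750 m ≈ -0.000591 m

y(32/5) = -277/468750 m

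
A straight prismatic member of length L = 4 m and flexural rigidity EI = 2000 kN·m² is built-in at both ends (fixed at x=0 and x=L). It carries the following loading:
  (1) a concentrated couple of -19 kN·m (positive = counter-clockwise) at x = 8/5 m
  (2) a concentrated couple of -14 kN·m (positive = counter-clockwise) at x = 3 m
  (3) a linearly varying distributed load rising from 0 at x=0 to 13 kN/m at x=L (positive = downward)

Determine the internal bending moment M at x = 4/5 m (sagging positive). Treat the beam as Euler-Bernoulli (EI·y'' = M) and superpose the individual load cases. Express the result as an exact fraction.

M(4/5) = -8813/3000 kN·m

Load 1 — applied couple M₀=-19 kN·m at a=8/5 m (b=L-a=12/5):
  M_1 = R_Ax - M_A  [x≤a] with R_A=-171/25, M_A=-57/25 = (-171/25)·(4/5) - (-57/25) = -399/125 kN·m
Load 2 — applied couple M₀=-14 kN·m at a=3 m (b=L-a=1):
  M_2 = R_Ax - M_A  [x≤a] with R_A=-63/16, M_A=-35/8 = (-63/16)·(4/5) - (-35/8) = 49/40 kN·m
Load 3 — triangular load w₀=13 kN/m (0→w₀ over full span):
  M_3 = 3w₀Lx/20 - w₀L²/30 - w₀x³/(6L) = 3·13·4·(4/5)/20 - 13·4²/30 - 13·(4/5)³/(6·4) = -364/375 kN·m
Superposition: M = Σ M_i = -8813/3000 kN·m ≈ -2.937667 kN·m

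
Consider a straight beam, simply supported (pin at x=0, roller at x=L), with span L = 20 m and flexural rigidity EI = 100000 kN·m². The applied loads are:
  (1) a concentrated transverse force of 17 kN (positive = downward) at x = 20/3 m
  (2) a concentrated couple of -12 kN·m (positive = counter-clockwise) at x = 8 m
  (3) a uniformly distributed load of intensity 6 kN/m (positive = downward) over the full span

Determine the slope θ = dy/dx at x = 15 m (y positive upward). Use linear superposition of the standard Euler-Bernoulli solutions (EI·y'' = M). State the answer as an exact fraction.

θ(15) = 334787/20250000 rad

Load 1 — point force P=17 kN at a=20/3 m (b=L-a=40/3):
  θ_1 = -Pa(2L²-6Lx+3x²+a²)/(6LEI)  [x>a] = -17·(20/3)·(2·20²-6·20·15+3·15²+(20/3)²)/(6·20·100000) = 1717/648000 rad
Load 2 — applied couple M₀=-12 kN·m at a=8 m (b=L-a=12):
  θ_2 = (M₀x²/(2L)-M₀(x-a)+C₁)/EI  [x>a] with C₁=M₀(3b²-L²)/(6L)=-16/5 = ((-12)·15²/(2·20)-(-12)·(15-8)+(-16/5))/100000 = 133/1000000 rad
Load 3 — uniform load w=6 kN/m over full span:
  θ_3 = -w(L³-6Lx²+4x³)/(24EI) = -6·(20³-6·20·15²+4·15³)/(24·100000) = 11/800 rad
Superposition: θ = Σ θ_i = 334787/20250000 rad ≈ 0.016533 rad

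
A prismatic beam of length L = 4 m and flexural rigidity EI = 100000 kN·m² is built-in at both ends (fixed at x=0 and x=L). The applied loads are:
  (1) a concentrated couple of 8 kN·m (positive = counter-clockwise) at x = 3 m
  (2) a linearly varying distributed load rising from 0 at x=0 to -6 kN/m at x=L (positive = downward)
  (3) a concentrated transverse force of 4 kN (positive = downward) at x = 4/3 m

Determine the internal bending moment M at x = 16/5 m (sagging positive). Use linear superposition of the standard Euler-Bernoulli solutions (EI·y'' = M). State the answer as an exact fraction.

Load 1 — applied couple M₀=8 kN·m at a=3 m (b=L-a=1):
  M_1 = R_Ax - M_A - M₀  [x>a] with R_A=9/4, M_A=5/2 = (9/4)·(16/5) - (5/2) - 8 = -33/10 kN·m
Load 2 — triangular load w₀=-6 kN/m (0→w₀ over full span):
  M_2 = 3w₀Lx/20 - w₀L²/30 - w₀x³/(6L) = 3·(-6)·4·(16/5)/20 - (-6)·4²/30 - (-6)·(16/5)³/(6·4) = -16/125 kN·m
Load 3 — point force P=4 kN at a=4/3 m (b=L-a=8/3):
  M_3 = Pa²(a+3b)(L-x)/L³ - Pa²b/L²  [x>a] = 4·(4/3)²·((4/3)+3·(8/3))·(4-(16/5))/4³ - 4·(4/3)²·(8/3)/4² = -16/45 kN·m
Superposition: M = Σ M_i = -8513/2250 kN·m ≈ -3.783556 kN·m

M(16/5) = -8513/2250 kN·m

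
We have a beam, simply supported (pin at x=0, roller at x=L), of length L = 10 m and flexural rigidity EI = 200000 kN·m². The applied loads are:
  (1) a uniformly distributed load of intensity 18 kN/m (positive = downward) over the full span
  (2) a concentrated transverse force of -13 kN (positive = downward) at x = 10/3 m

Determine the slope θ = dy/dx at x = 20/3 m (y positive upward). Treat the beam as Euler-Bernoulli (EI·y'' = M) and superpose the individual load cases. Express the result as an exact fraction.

θ(20/3) = 13/8100 rad

Load 1 — uniform load w=18 kN/m over full span:
  θ_1 = -w(L³-6Lx²+4x³)/(24EI) = -18·(10³-6·10·(20/3)²+4·(20/3)³)/(24·200000) = 13/7200 rad
Load 2 — point force P=-13 kN at a=10/3 m (b=L-a=20/3):
  θ_2 = -Pa(2L²-6Lx+3x²+a²)/(6LEI)  [x>a] = -(-13)·(10/3)·(2·10²-6·10·(20/3)+3·(20/3)²+(10/3)²)/(6·10·200000) = -13/64800 rad
Superposition: θ = Σ θ_i = 13/8100 rad ≈ 0.001605 rad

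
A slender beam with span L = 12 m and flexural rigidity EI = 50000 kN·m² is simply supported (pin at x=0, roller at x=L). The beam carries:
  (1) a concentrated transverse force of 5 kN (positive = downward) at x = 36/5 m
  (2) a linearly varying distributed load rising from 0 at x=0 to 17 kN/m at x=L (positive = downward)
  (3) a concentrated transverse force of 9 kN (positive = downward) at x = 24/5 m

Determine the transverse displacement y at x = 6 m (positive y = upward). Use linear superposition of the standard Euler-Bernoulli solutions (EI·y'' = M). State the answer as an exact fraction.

y(6) = -346347/6250000 m

Load 1 — point force P=5 kN at a=36/5 m (b=L-a=24/5):
  y_1 = -Pbx(L²-b²-x²)/(6LEI)  [x≤a] = -5·(24/5)·6·(12²-(24/5)²-6²)/(6·12·50000) = -531/156250 m
Load 2 — triangular load w₀=17 kN/m (0→w₀ over full span):
  y_2 = -w₀x(7L⁴-10L²x²+3x⁴)/(360LEI) = -17·6·(7·12⁴-10·12²·6²+3·6⁴)/(360·12·50000) = -459/10000 m
Load 3 — point force P=9 kN at a=24/5 m (b=L-a=36/5):
  y_3 = -Pa(L-x)(2Lx-a²-x²)/(6LEI)  [x>a] = -9·(24/5)·(12-6)·(2·12·6-(24/5)²-6²)/(6·12·50000) = -4779/781250 m
Superposition: y = Σ y_i = -346347/6250000 m ≈ -0.055416 m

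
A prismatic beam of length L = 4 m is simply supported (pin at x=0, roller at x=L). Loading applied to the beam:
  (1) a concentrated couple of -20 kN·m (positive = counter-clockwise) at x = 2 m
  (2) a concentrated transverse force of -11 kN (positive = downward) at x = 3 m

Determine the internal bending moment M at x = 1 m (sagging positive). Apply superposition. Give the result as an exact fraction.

M(1) = -31/4 kN·m

Load 1 — applied couple M₀=-20 kN·m at a=2 m (b=L-a=2):
  M_1 = M₀x/L  [x≤a] = (-20)·1/4 = -5 kN·m
Load 2 — point force P=-11 kN at a=3 m (b=L-a=1):
  M_2 = Pbx/L  [x≤a] = (-11)·1·1/4 = -11/4 kN·m
Superposition: M = Σ M_i = -31/4 kN·m ≈ -7.750000 kN·m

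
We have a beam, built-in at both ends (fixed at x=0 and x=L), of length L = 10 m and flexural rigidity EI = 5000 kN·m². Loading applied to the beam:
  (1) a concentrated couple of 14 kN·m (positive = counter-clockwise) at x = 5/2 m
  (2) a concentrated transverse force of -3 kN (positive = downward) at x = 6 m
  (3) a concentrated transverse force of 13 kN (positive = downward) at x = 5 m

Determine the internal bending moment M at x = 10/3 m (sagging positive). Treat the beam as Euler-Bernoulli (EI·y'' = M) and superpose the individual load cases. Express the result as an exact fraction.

Load 1 — applied couple M₀=14 kN·m at a=5/2 m (b=L-a=15/2):
  M_1 = R_Ax - M_A - M₀  [x>a] with R_A=63/40, M_A=-21/8 = (63/40)·(10/3) - (-21/8) - 14 = -49/8 kN·m
Load 2 — point force P=-3 kN at a=6 m (b=L-a=4):
  M_2 = Pb²(3a+b)x/L³ - Pab²/L²  [x≤a] = (-3)·4²·(3·6+4)·(10/3)/10³ - (-3)·6·4²/10² = -16/25 kN·m
Load 3 — point force P=13 kN at a=5 m (b=L-a=5):
  M_3 = Pb²(3a+b)x/L³ - Pab²/L²  [x≤a] = 13·5²·(3·5+5)·(10/3)/10³ - 13·5·5²/10² = 65/12 kN·m
Superposition: M = Σ M_i = -809/600 kN·m ≈ -1.348333 kN·m

M(10/3) = -809/600 kN·m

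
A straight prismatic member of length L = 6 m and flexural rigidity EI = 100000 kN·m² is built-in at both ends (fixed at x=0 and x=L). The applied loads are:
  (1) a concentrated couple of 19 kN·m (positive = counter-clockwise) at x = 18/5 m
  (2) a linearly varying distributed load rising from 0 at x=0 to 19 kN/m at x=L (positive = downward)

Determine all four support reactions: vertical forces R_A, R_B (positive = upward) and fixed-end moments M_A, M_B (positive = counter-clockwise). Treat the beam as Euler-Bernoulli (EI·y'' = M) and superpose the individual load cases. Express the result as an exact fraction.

R_A = 1083/50 kN, M_A = 722/25 kN·m, R_B = 1767/50 kN, M_B = -798/25 kN·m

Load 1 — applied couple M₀=19 kN·m at a=18/5 m (b=L-a=12/5):
  R_A = 6M₀ab/L³ = 6·19·(18/5)·(12/5)/6³ = 114/25 kN
  M_A = M₀b(2a-b)/L² = 19·(12/5)·(2·(18/5)-(12/5))/6² = 152/25 kN·m
  R_B = -6M₀ab/L³ = -6·19·(18/5)·(12/5)/6³ = -114/25 kN
  M_B = M₀a(2b-a)/L² = 19·(18/5)·(2·(12/5)-(18/5))/6² = 57/25 kN·m
Load 2 — triangular load w₀=19 kN/m (0→w₀ over full span):
  R_A = 3w₀L/20 = 3·19·6/20 = 171/10 kN
  M_A = w₀L²/30 = 19·6²/30 = 114/5 kN·m
  R_B = 7w₀L/20 = 7·19·6/20 = 399/10 kN
  M_B = -w₀L²/20 = -19·6²/20 = -171/5 kN·m
Superposition: R_A = 1083/50 kN, M_A = 722/25 kN·m, R_B = 1767/50 kN, M_B = -798/25 kN·m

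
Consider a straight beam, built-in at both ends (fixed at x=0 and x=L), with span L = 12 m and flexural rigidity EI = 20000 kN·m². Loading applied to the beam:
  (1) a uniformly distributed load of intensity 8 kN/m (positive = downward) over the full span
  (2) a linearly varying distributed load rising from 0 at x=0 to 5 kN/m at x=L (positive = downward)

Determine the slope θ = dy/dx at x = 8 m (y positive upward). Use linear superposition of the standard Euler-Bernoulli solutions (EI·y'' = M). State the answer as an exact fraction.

θ(8) = 31/5625 rad

Load 1 — uniform load w=8 kN/m over full span:
  θ_1 = -wx(L-x)(L-2x)/(12EI) = -8·8·(12-8)·(12-2·8)/(12·20000) = 8/1875 rad
Load 2 — triangular load w₀=5 kN/m (0→w₀ over full span):
  θ_2 = -w₀(2x(L-x)(L-2x)(x+2L)+x²(L-x)²)/(120LEI) = -5·(2·8·(12-8)·(12-2·8)·(8+2·12)+8²·(12-8)²)/(120·12·20000) = 7/5625 rad
Superposition: θ = Σ θ_i = 31/5625 rad ≈ 0.005511 rad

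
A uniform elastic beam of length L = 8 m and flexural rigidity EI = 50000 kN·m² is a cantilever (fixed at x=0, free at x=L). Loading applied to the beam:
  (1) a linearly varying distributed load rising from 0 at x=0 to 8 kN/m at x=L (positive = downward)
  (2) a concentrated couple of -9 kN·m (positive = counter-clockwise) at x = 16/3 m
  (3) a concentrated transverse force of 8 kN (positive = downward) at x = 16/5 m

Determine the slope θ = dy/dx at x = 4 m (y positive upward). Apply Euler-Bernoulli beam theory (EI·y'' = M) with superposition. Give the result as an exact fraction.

θ(4) = -9643/937500 rad

Load 1 — triangular load w₀=8 kN/m (0→w₀ over full span):
  θ_1 = (w₀Lx²/4-w₀L²x/3-w₀x⁴/(24L))/EI = (8·8·4²/4-8·8²·4/3-8·4⁴/(24·8))/50000 = -82/9375 rad
Load 2 — applied couple M₀=-9 kN·m at a=16/3 m (b=L-a=8/3):
  θ_2 = M₀x/EI  [x≤a] = (-9)·4/50000 = -9/12500 rad
Load 3 — point force P=8 kN at a=16/5 m (b=L-a=24/5):
  θ_3 = -Pa²/(2EI)  [x>a] = -8·(16/5)²/(2·50000) = -64/78125 rad
Superposition: θ = Σ θ_i = -9643/937500 rad ≈ -0.010286 rad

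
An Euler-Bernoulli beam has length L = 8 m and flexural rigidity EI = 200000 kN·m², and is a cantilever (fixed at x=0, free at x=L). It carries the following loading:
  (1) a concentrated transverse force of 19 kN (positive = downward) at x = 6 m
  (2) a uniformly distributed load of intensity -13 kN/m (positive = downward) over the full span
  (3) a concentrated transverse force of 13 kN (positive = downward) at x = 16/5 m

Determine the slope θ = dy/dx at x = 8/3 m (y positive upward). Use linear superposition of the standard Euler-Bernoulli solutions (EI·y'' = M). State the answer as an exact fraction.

Load 1 — point force P=19 kN at a=6 m (b=L-a=2):
  θ_1 = -Px(2a-x)/(2EI)  [x≤a] = -19·(8/3)·(2·6-(8/3))/(2·200000) = -133/112500 rad
Load 2 — uniform load w=-13 kN/m over full span:
  θ_2 = -wx(x²-3Lx+3L²)/(6EI) = -(-13)·(8/3)·((8/3)²-3·8·(8/3)+3·8²)/(6·200000) = 988/253125 rad
Load 3 — point force P=13 kN at a=16/5 m (b=L-a=24/5):
  θ_3 = -Px(2a-x)/(2EI)  [x≤a] = -13·(8/3)·(2·(16/5)-(8/3))/(2·200000) = -91/281250 rad
Superposition: θ = Σ θ_i = 12137/5062500 rad ≈ 0.002397 rad

θ(8/3) = 12137/5062500 rad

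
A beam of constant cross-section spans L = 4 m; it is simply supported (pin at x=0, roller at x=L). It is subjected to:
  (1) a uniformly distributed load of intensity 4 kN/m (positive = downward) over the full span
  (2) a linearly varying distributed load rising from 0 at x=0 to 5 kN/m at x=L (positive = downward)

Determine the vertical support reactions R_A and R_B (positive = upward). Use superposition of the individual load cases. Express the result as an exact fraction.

Load 1 — uniform load w=4 kN/m over full span:
  R_A = wL/2 = 4·4/2 = 8 kN
  R_B = wL/2 = 4·4/2 = 8 kN
Load 2 — triangular load w₀=5 kN/m (0→w₀ over full span):
  R_A = w₀L/6 = 5·4/6 = 10/3 kN
  R_B = w₀L/3 = 5·4/3 = 20/3 kN
Superposition: R_A = 34/3 kN, R_B = 44/3 kN

R_A = 34/3 kN, R_B = 44/3 kN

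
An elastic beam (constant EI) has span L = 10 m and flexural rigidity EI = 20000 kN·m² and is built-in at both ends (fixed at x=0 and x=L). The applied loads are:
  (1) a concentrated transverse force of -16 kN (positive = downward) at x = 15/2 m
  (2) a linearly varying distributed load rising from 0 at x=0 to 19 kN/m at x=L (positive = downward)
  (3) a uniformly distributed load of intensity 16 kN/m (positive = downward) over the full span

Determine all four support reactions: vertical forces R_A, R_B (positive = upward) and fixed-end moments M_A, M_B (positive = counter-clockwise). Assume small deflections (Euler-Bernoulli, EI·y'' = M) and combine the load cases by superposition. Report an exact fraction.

R_A = 106 kN, M_A = 1135/6 kN·m, R_B = 133 kN, M_B = -1235/6 kN·m

Load 1 — point force P=-16 kN at a=15/2 m (b=L-a=5/2):
  R_A = Pb²(3a+b)/L³ = (-16)·(5/2)²·(3·(15/2)+(5/2))/10³ = -5/2 kN
  M_A = Pab²/L² = (-16)·(15/2)·(5/2)²/10² = -15/2 kN·m
  R_B = Pa²(a+3b)/L³ = (-16)·(15/2)²·((15/2)+3·(5/2))/10³ = -27/2 kN
  M_B = -Pa²b/L² = -(-16)·(15/2)²·(5/2)/10² = 45/2 kN·m
Load 2 — triangular load w₀=19 kN/m (0→w₀ over full span):
  R_A = 3w₀L/20 = 3·19·10/20 = 57/2 kN
  M_A = w₀L²/30 = 19·10²/30 = 190/3 kN·m
  R_B = 7w₀L/20 = 7·19·10/20 = 133/2 kN
  M_B = -w₀L²/20 = -19·10²/20 = -95 kN·m
Load 3 — uniform load w=16 kN/m over full span:
  R_A = wL/2 = 16·10/2 = 80 kN
  M_A = wL²/12 = 16·10²/12 = 400/3 kN·m
  R_B = wL/2 = 16·10/2 = 80 kN
  M_B = -wL²/12 = -16·10²/12 = -400/3 kN·m
Superposition: R_A = 106 kN, M_A = 1135/6 kN·m, R_B = 133 kN, M_B = -1235/6 kN·m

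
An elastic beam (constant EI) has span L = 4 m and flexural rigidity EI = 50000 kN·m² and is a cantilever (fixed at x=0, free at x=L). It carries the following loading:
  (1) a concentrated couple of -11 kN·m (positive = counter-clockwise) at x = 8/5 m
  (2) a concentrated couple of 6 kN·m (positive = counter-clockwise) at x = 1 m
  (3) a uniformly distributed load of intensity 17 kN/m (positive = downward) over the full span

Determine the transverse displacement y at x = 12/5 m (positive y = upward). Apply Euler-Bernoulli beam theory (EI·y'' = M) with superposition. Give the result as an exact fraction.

Load 1 — applied couple M₀=-11 kN·m at a=8/5 m (b=L-a=12/5):
  y_1 = M₀a(2x-a)/(2EI)  [x>a] = (-11)·(8/5)·(2·(12/5)-(8/5))/(2·50000) = -44/78125 m
Load 2 — applied couple M₀=6 kN·m at a=1 m (b=L-a=3):
  y_2 = M₀a(2x-a)/(2EI)  [x>a] = 6·1·(2·(12/5)-1)/(2·50000) = 57/250000 m
Load 3 — uniform load w=17 kN/m over full span:
  y_3 = -wx²(x²-4Lx+6L²)/(24EI) = -17·(12/5)²·((12/5)²-4·4·(12/5)+6·4²)/(24·50000) = -10098/1953125 m
Superposition: y = Σ y_i = -172043/31250000 m ≈ -0.005505 m

y(12/5) = -172043/31250000 m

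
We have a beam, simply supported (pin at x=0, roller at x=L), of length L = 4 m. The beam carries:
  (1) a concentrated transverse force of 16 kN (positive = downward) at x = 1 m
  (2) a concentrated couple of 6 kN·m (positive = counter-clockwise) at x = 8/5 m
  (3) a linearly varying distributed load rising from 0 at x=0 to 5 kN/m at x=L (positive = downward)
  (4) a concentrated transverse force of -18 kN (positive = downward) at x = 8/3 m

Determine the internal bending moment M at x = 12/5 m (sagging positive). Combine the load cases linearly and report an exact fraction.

Load 1 — point force P=16 kN at a=1 m (b=L-a=3):
  M_1 = Pa(L-x)/L  [x>a] = 16·1·(4-(12/5))/4 = 32/5 kN·m
Load 2 — applied couple M₀=6 kN·m at a=8/5 m (b=L-a=12/5):
  M_2 = M₀x/L - M₀  [x>a] = 6·(12/5)/4 - 6 = -12/5 kN·m
Load 3 — triangular load w₀=5 kN/m (0→w₀ over full span):
  M_3 = w₀Lx/6 - w₀x³/(6L) = 5·4·(12/5)/6 - 5·(12/5)³/(6·4) = 128/25 kN·m
Load 4 — point force P=-18 kN at a=8/3 m (b=L-a=4/3):
  M_4 = Pbx/L  [x≤a] = (-18)·(4/3)·(12/5)/4 = -72/5 kN·m
Superposition: M = Σ M_i = -132/25 kN·m ≈ -5.280000 kN·m

M(12/5) = -132/25 kN·m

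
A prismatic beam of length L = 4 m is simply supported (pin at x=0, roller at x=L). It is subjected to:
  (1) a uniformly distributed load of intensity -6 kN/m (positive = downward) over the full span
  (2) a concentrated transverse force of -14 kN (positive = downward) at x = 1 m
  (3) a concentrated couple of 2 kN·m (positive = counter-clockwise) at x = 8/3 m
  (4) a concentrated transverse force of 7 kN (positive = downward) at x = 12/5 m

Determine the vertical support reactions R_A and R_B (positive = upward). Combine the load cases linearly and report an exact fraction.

R_A = -96/5 kN, R_B = -59/5 kN

Load 1 — uniform load w=-6 kN/m over full span:
  R_A = wL/2 = (-6)·4/2 = -12 kN
  R_B = wL/2 = (-6)·4/2 = -12 kN
Load 2 — point force P=-14 kN at a=1 m (b=L-a=3):
  R_A = Pb/L = (-14)·3/4 = -21/2 kN
  R_B = Pa/L = (-14)·1/4 = -7/2 kN
Load 3 — applied couple M₀=2 kN·m at a=8/3 m (b=L-a=4/3):
  R_A = M₀/L = 2/4 = 1/2 kN
  R_B = -M₀/L = -2/4 = -1/2 kN
Load 4 — point force P=7 kN at a=12/5 m (b=L-a=8/5):
  R_A = Pb/L = 7·(8/5)/4 = 14/5 kN
  R_B = Pa/L = 7·(12/5)/4 = 21/5 kN
Superposition: R_A = -96/5 kN, R_B = -59/5 kN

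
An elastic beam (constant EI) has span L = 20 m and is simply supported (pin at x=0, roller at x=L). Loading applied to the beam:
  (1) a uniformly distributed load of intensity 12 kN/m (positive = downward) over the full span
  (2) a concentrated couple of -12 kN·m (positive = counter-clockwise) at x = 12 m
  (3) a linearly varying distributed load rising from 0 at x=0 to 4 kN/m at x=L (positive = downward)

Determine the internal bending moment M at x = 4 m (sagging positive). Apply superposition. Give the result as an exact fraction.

M(4) = 2164/5 kN·m

Load 1 — uniform load w=12 kN/m over full span:
  M_1 = wx(L-x)/2 = 12·4·(20-4)/2 = 384 kN·m
Load 2 — applied couple M₀=-12 kN·m at a=12 m (b=L-a=8):
  M_2 = M₀x/L  [x≤a] = (-12)·4/20 = -12/5 kN·m
Load 3 — triangular load w₀=4 kN/m (0→w₀ over full span):
  M_3 = w₀Lx/6 - w₀x³/(6L) = 4·20·4/6 - 4·4³/(6·20) = 256/5 kN·m
Superposition: M = Σ M_i = 2164/5 kN·m ≈ 432.800000 kN·m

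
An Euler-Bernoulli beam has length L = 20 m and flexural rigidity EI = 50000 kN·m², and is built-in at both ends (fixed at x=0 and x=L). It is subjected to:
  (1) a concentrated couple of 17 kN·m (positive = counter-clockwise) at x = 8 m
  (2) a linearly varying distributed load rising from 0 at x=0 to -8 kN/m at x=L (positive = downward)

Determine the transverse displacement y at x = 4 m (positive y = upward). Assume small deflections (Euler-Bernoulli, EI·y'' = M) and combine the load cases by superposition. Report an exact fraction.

y(4) = 28007/2343750 m

Load 1 — applied couple M₀=17 kN·m at a=8 m (b=L-a=12):
  y_1 = (R_Ax³/6 - M_Ax²/2)/EI  [x≤a] with R_A=153/125, M_A=51/25 = ((153/125)·4³/6 - (51/25)·4²/2)/50000 = -51/781250 m
Load 2 — triangular load w₀=-8 kN/m (0→w₀ over full span):
  y_2 = -w₀x²(L-x)²(x+2L)/(120LEI) = -(-8)·4²·(20-4)²·(4+2·20)/(120·20·50000) = 2816/234375 m
Superposition: y = Σ y_i = 28007/2343750 m ≈ 0.011950 m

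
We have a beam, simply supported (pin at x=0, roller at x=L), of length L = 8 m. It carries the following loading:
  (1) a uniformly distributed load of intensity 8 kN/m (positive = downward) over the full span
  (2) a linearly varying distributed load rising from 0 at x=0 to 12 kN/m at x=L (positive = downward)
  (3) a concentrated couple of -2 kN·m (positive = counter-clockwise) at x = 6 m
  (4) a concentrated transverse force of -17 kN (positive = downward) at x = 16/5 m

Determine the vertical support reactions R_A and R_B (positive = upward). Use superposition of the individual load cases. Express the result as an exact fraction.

R_A = 751/20 kN, R_B = 1149/20 kN

Load 1 — uniform load w=8 kN/m over full span:
  R_A = wL/2 = 8·8/2 = 32 kN
  R_B = wL/2 = 8·8/2 = 32 kN
Load 2 — triangular load w₀=12 kN/m (0→w₀ over full span):
  R_A = w₀L/6 = 12·8/6 = 16 kN
  R_B = w₀L/3 = 12·8/3 = 32 kN
Load 3 — applied couple M₀=-2 kN·m at a=6 m (b=L-a=2):
  R_A = M₀/L = (-2)/8 = -1/4 kN
  R_B = -M₀/L = -(-2)/8 = 1/4 kN
Load 4 — point force P=-17 kN at a=16/5 m (b=L-a=24/5):
  R_A = Pb/L = (-17)·(24/5)/8 = -51/5 kN
  R_B = Pa/L = (-17)·(16/5)/8 = -34/5 kN
Superposition: R_A = 751/20 kN, R_B = 1149/20 kN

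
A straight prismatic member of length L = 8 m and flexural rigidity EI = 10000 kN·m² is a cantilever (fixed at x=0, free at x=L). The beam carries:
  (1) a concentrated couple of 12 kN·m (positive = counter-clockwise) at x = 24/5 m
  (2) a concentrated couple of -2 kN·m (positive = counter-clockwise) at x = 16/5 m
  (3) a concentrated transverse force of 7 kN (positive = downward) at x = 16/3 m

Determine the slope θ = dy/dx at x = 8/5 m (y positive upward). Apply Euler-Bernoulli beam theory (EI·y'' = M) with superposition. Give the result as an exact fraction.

θ(8/5) = -163/46875 rad

Load 1 — applied couple M₀=12 kN·m at a=24/5 m (b=L-a=16/5):
  θ_1 = M₀x/EI  [x≤a] = 12·(8/5)/10000 = 6/3125 rad
Load 2 — applied couple M₀=-2 kN·m at a=16/5 m (b=L-a=24/5):
  θ_2 = M₀x/EI  [x≤a] = (-2)·(8/5)/10000 = -1/3125 rad
Load 3 — point force P=7 kN at a=16/3 m (b=L-a=8/3):
  θ_3 = -Px(2a-x)/(2EI)  [x≤a] = -7·(8/5)·(2·(16/3)-(8/5))/(2·10000) = -238/46875 rad
Superposition: θ = Σ θ_i = -163/46875 rad ≈ -0.003477 rad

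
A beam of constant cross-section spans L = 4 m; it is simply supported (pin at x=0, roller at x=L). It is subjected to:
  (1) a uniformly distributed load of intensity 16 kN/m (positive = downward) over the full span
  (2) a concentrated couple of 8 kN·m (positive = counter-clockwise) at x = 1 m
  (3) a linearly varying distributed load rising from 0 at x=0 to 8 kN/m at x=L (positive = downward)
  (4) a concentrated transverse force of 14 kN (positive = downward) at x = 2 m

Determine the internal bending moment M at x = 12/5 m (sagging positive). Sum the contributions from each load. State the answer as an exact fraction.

M(12/5) = 5864/125 kN·m

Load 1 — uniform load w=16 kN/m over full span:
  M_1 = wx(L-x)/2 = 16·(12/5)·(4-(12/5))/2 = 768/25 kN·m
Load 2 — applied couple M₀=8 kN·m at a=1 m (b=L-a=3):
  M_2 = M₀x/L - M₀  [x>a] = 8·(12/5)/4 - 8 = -16/5 kN·m
Load 3 — triangular load w₀=8 kN/m (0→w₀ over full span):
  M_3 = w₀Lx/6 - w₀x³/(6L) = 8·4·(12/5)/6 - 8·(12/5)³/(6·4) = 1024/125 kN·m
Load 4 — point force P=14 kN at a=2 m (b=L-a=2):
  M_4 = Pa(L-x)/L  [x>a] = 14·2·(4-(12/5))/4 = 56/5 kN·m
Superposition: M = Σ M_i = 5864/125 kN·m ≈ 46.912000 kN·m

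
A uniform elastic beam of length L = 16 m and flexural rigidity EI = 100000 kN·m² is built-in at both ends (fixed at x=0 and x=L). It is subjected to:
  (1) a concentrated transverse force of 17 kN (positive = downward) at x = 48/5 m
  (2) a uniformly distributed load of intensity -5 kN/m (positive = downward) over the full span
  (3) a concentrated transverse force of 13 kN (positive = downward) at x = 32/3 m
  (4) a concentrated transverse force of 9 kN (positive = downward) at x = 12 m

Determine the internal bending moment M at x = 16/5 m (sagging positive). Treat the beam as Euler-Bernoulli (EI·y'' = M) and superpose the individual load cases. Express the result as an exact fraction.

M(16/5) = -215297/22500 kN·m

Load 1 — point force P=17 kN at a=48/5 m (b=L-a=32/5):
  M_1 = Pb²(3a+b)x/L³ - Pab²/L²  [x≤a] = 17·(32/5)²·(3·(48/5)+(32/5))·(16/5)/16³ - 17·(48/5)·(32/5)²/16² = -4352/625 kN·m
Load 2 — uniform load w=-5 kN/m over full span:
  M_2 = wLx/2 - wL²/12 - wx²/2 = (-5)·16·(16/5)/2 - (-5)·16²/12 - (-5)·(16/5)²/2 = 64/15 kN·m
Load 3 — point force P=13 kN at a=32/3 m (b=L-a=16/3):
  M_3 = Pb²(3a+b)x/L³ - Pab²/L²  [x≤a] = 13·(16/3)²·(3·(32/3)+(16/3))·(16/5)/16³ - 13·(32/3)·(16/3)²/16² = -208/45 kN·m
Load 4 — point force P=9 kN at a=12 m (b=L-a=4):
  M_4 = Pb²(3a+b)x/L³ - Pab²/L²  [x≤a] = 9·4²·(3·12+4)·(16/5)/16³ - 9·12·4²/16² = -9/4 kN·m
Superposition: M = Σ M_i = -215297/22500 kN·m ≈ -9.568756 kN·m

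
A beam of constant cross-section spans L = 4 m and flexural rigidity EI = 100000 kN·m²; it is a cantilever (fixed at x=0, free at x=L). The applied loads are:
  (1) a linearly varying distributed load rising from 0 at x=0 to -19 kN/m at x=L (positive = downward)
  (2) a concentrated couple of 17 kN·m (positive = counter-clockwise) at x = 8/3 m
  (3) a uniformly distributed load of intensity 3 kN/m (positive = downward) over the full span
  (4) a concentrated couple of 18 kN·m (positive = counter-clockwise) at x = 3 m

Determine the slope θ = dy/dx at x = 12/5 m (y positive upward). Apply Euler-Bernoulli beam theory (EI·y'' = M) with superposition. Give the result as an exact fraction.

θ(12/5) = 30371/15625000 rad

Load 1 — triangular load w₀=-19 kN/m (0→w₀ over full span):
  θ_1 = (w₀Lx²/4-w₀L²x/3-w₀x⁴/(24L))/EI = ((-19)·4·(12/5)²/4-(-19)·4²·(12/5)/3-(-19)·(12/5)⁴/(24·4))/100000 = 10963/7812500 rad
Load 2 — applied couple M₀=17 kN·m at a=8/3 m (b=L-a=4/3):
  θ_2 = M₀x/EI  [x≤a] = 17·(12/5)/100000 = 51/125000 rad
Load 3 — uniform load w=3 kN/m over full span:
  θ_3 = -wx(x²-3Lx+3L²)/(6EI) = -3·(12/5)·((12/5)²-3·4·(12/5)+3·4²)/(6·100000) = -117/390625 rad
Load 4 — applied couple M₀=18 kN·m at a=3 m (b=L-a=1):
  θ_4 = M₀x/EI  [x≤a] = 18·(12/5)/100000 = 27/62500 rad
Superposition: θ = Σ θ_i = 30371/15625000 rad ≈ 0.001944 rad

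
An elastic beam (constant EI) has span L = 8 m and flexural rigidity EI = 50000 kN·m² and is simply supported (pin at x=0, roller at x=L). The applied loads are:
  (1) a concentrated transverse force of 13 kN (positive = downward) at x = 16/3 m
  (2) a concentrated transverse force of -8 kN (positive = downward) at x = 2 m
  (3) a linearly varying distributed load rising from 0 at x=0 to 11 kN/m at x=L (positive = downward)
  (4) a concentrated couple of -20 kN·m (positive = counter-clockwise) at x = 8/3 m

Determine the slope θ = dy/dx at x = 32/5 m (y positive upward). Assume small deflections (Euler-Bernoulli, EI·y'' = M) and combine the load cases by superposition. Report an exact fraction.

Load 1 — point force P=13 kN at a=16/3 m (b=L-a=8/3):
  θ_1 = -Pa(2L²-6Lx+3x²+a²)/(6LEI)  [x>a] = -13·(16/3)·(2·8²-6·8·(32/5)+3·(32/5)²+(16/3)²)/(6·8·50000) = 5096/6328125 rad
Load 2 — point force P=-8 kN at a=2 m (b=L-a=6):
  θ_2 = -Pa(2L²-6Lx+3x²+a²)/(6LEI)  [x>a] = -(-8)·2·(2·8²-6·8·(32/5)+3·(32/5)²+2²)/(6·8·50000) = -109/312500 rad
Load 3 — triangular load w₀=11 kN/m (0→w₀ over full span):
  θ_3 = -w₀(7L⁴-30L²x²+15x⁴)/(360LEI) = -11·(7·8⁴-30·8²·(32/5)²+15·(32/5)⁴)/(360·8·50000) = 33308/17578125 rad
Load 4 — applied couple M₀=-20 kN·m at a=8/3 m (b=L-a=16/3):
  θ_4 = (M₀x²/(2L)-M₀(x-a)+C₁)/EI  [x>a] with C₁=M₀(3b²-L²)/(6L)=-80/9 = ((-20)·(32/5)²/(2·8)-(-20)·((32/5)-(8/3))+(-80/9))/50000 = 41/140625 rad
Superposition: θ = Σ θ_i = 1672463/632812500 rad ≈ 0.002643 rad

θ(32/5) = 1672463/632812500 rad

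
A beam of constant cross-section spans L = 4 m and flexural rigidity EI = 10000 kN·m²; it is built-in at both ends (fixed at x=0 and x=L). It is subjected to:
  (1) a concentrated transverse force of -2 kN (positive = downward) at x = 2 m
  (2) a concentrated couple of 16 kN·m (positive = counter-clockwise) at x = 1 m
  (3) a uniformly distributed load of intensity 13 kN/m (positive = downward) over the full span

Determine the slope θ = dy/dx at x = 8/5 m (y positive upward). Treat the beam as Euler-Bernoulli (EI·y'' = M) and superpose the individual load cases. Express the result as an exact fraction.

θ(8/5) = -16/78125 rad

Load 1 — point force P=-2 kN at a=2 m (b=L-a=2):
  θ_1 = -Pb²x(2aL-(3a+b)x)/(2L³EI)  [x≤a] = -(-2)·2²·(8/5)·(2·2·4-(3·2+2)·(8/5))/(2·4³·10000) = 1/31250 rad
Load 2 — applied couple M₀=16 kN·m at a=1 m (b=L-a=3):
  θ_2 = (R_Ax²/2 - M_Ax - M₀(x-a))/EI  [x>a] with R_A=9/2, M_A=-3 = ((9/2)·(8/5)²/2 - (-3)·(8/5) - 16·((8/5)-1))/10000 = 3/31250 rad
Load 3 — uniform load w=13 kN/m over full span:
  θ_3 = -wx(L-x)(L-2x)/(12EI) = -13·(8/5)·(4-(8/5))·(4-2·(8/5))/(12·10000) = -26/78125 rad
Superposition: θ = Σ θ_i = -16/78125 rad ≈ -0.000205 rad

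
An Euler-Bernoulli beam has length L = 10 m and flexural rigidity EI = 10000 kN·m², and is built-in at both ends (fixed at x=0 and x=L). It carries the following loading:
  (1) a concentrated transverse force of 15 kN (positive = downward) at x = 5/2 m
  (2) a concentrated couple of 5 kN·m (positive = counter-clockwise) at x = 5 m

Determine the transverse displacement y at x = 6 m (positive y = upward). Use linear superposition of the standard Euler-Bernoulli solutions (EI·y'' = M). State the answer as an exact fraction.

y(6) = -117/40000 m

Load 1 — point force P=15 kN at a=5/2 m (b=L-a=15/2):
  y_1 = -Pa²(L-x)²(3bL-(3b+a)(L-x))/(6L³EI)  [x>a] = -15·(5/2)²·(10-6)²·(3·(15/2)·10-(3·(15/2)+(5/2))·(10-6))/(6·10³·10000) = -1/320 m
Load 2 — applied couple M₀=5 kN·m at a=5 m (b=L-a=5):
  y_2 = (R_Ax³/6 - M_Ax²/2 - M₀(x-a)²/2)/EI  [x>a] with R_A=3/4, M_A=5/4 = ((3/4)·6³/6 - (5/4)·6²/2 - 5·(6-5)²/2)/10000 = 1/5000 m
Superposition: y = Σ y_i = -117/40000 m ≈ -0.002925 m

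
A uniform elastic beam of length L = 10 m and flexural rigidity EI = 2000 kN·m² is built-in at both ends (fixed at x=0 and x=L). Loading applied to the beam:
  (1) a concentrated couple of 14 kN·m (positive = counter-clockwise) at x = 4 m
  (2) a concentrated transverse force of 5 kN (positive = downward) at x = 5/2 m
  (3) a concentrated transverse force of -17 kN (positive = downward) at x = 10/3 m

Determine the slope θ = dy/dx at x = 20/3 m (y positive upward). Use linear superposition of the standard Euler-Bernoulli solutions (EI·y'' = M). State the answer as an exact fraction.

Load 1 — applied couple M₀=14 kN·m at a=4 m (b=L-a=6):
  θ_1 = (R_Ax²/2 - M_Ax - M₀(x-a))/EI  [x>a] with R_A=252/125, M_A=42/25 = ((252/125)·(20/3)²/2 - (42/25)·(20/3) - 14·((20/3)-4))/2000 = -7/3750 rad
Load 2 — point force P=5 kN at a=5/2 m (b=L-a=15/2):
  θ_2 = Pa²(L-x)(2bL-(3b+a)(L-x))/(2L³EI)  [x>a] = 5·(5/2)²·(10-(20/3))·(2·(15/2)·10-(3·(15/2)+(5/2))·(10-(20/3)))/(2·10³·2000) = 1/576 rad
Load 3 — point force P=-17 kN at a=10/3 m (b=L-a=20/3):
  θ_3 = Pa²(L-x)(2bL-(3b+a)(L-x))/(2L³EI)  [x>a] = (-17)·(10/3)²·(10-(20/3))·(2·(20/3)·10-(3·(20/3)+(10/3))·(10-(20/3)))/(2·10³·2000) = -17/1944 rad
Superposition: θ = Σ θ_i = -86269/9720000 rad ≈ -0.008875 rad

θ(20/3) = -86269/9720000 rad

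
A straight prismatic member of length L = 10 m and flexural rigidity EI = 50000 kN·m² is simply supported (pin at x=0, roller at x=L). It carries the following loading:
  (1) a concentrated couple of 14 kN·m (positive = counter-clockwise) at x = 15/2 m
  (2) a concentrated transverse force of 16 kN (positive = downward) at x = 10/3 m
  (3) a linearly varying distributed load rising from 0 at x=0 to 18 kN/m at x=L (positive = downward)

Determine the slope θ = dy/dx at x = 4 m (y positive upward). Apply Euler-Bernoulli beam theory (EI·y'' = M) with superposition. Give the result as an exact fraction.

θ(4) = -99757/32400000 rad

Load 1 — applied couple M₀=14 kN·m at a=15/2 m (b=L-a=5/2):
  θ_1 = (M₀x²/(2L)+C₁)/EI  [x≤a] with C₁=M₀(3b²-L²)/(6L)=-455/24 = (14·4²/(2·10)+(-455/24))/50000 = -931/6000000 rad
Load 2 — point force P=16 kN at a=10/3 m (b=L-a=20/3):
  θ_2 = -Pa(2L²-6Lx+3x²+a²)/(6LEI)  [x>a] = -16·(10/3)·(2·10²-6·10·4+3·4²+(10/3)²)/(6·10·50000) = -86/253125 rad
Load 3 — triangular load w₀=18 kN/m (0→w₀ over full span):
  θ_3 = -w₀(7L⁴-30L²x²+15x⁴)/(360LEI) = -18·(7·10⁴-30·10²·4²+15·4⁴)/(360·10·50000) = -323/125000 rad
Superposition: θ = Σ θ_i = -99757/32400000 rad ≈ -0.003079 rad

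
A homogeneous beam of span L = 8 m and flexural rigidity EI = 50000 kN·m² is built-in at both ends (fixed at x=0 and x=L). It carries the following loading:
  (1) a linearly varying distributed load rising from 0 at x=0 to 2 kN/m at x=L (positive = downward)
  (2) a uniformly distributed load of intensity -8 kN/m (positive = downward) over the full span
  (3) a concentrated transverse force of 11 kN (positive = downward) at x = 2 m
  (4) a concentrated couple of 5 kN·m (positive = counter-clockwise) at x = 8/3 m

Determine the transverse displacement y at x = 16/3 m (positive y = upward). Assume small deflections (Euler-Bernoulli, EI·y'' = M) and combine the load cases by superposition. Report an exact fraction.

Load 1 — triangular load w₀=2 kN/m (0→w₀ over full span):
  y_1 = -w₀x²(L-x)²(x+2L)/(120LEI) = -2·(16/3)²·(8-(16/3))²·((16/3)+2·8)/(120·8·50000) = -2048/11390625 m
Load 2 — uniform load w=-8 kN/m over full span:
  y_2 = -wx²(L-x)²/(24EI) = -(-8)·(16/3)²·(8-(16/3))²/(24·50000) = 1024/759375 m
Load 3 — point force P=11 kN at a=2 m (b=L-a=6):
  y_3 = -Pa²(L-x)²(3bL-(3b+a)(L-x))/(6L³EI)  [x>a] = -11·2²·(8-(16/3))²·(3·6·8-(3·6+2)·(8-(16/3)))/(6·8³·50000) = -187/1012500 m
Load 4 — applied couple M₀=5 kN·m at a=8/3 m (b=L-a=16/3):
  y_4 = (R_Ax³/6 - M_Ax²/2 - M₀(x-a)²/2)/EI  [x>a] with R_A=5/6, M_A=0 = ((5/6)·(16/3)³/6 - 0·(16/3)²/2 - 5·((16/3)-(8/3))²/2)/50000 = 2/30375 m
Superposition: y = Σ y_i = 47833/45562500 m ≈ 0.001050 m

y(16/3) = 47833/45562500 m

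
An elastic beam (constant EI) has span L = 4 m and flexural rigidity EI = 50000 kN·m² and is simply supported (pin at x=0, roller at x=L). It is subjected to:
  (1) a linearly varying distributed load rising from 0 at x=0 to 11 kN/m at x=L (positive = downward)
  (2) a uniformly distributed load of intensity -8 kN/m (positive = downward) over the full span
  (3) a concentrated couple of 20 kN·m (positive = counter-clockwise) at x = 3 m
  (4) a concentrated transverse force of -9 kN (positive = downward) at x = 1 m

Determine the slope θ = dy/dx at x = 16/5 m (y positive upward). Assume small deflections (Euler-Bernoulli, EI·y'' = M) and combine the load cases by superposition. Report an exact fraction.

Load 1 — triangular load w₀=11 kN/m (0→w₀ over full span):
  θ_1 = -w₀(7L⁴-30L²x²+15x⁴)/(360LEI) = -11·(7·4⁴-30·4²·(16/5)²+15·(16/5)⁴)/(360·4·50000) = 8327/35156250 rad
Load 2 — uniform load w=-8 kN/m over full span:
  θ_2 = -w(L³-6Lx²+4x³)/(24EI) = -(-8)·(4³-6·4·(16/5)²+4·(16/5)³)/(24·50000) = -132/390625 rad
Load 3 — applied couple M₀=20 kN·m at a=3 m (b=L-a=1):
  θ_3 = (M₀x²/(2L)-M₀(x-a)+C₁)/EI  [x>a] with C₁=M₀(3b²-L²)/(6L)=-65/6 = (20·(16/5)²/(2·4)-20·((16/5)-3)+(-65/6))/50000 = 323/1500000 rad
Load 4 — point force P=-9 kN at a=1 m (b=L-a=3):
  θ_4 = -Pa(2L²-6Lx+3x²+a²)/(6LEI)  [x>a] = -(-9)·1·(2·4²-6·4·(16/5)+3·(16/5)²+1²)/(6·4·50000) = -981/10000000 rad
Superposition: θ = Σ θ_i = 36383/2250000000 rad ≈ 0.000016 rad

θ(16/5) = 36383/2250000000 rad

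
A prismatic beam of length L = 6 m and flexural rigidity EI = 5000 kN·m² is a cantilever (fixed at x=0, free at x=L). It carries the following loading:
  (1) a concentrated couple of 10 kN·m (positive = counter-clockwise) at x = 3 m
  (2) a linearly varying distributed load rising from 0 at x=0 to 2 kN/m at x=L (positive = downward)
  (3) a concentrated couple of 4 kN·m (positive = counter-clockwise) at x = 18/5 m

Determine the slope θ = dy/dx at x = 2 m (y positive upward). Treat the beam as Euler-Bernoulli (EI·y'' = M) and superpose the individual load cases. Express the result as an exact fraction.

Load 1 — applied couple M₀=10 kN·m at a=3 m (b=L-a=3):
  θ_1 = M₀x/EI  [x≤a] = 10·2/5000 = 1/250 rad
Load 2 — triangular load w₀=2 kN/m (0→w₀ over full span):
  θ_2 = (w₀Lx²/4-w₀L²x/3-w₀x⁴/(24L))/EI = (2·6·2²/4-2·6²·2/3-2·2⁴/(24·6))/5000 = -163/22500 rad
Load 3 — applied couple M₀=4 kN·m at a=18/5 m (b=L-a=12/5):
  θ_3 = M₀x/EI  [x≤a] = 4·2/5000 = 1/625 rad
Superposition: θ = Σ θ_i = -37/22500 rad ≈ -0.001644 rad

θ(2) = -37/22500 rad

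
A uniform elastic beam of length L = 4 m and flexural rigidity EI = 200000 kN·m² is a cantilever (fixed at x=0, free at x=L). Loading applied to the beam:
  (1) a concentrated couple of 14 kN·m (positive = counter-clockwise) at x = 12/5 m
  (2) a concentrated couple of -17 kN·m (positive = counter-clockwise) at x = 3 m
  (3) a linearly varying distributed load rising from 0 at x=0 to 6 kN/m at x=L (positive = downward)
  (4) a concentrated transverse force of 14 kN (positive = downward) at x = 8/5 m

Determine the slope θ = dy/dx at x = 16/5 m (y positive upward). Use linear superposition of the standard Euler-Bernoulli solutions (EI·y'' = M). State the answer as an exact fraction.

θ(16/5) = -51771/125000000 rad

Load 1 — applied couple M₀=14 kN·m at a=12/5 m (b=L-a=8/5):
  θ_1 = M₀a/EI  [x>a] = 14·(12/5)/200000 = 21/125000 rad
Load 2 — applied couple M₀=-17 kN·m at a=3 m (b=L-a=1):
  θ_2 = M₀a/EI  [x>a] = (-17)·3/200000 = -51/200000 rad
Load 3 — triangular load w₀=6 kN/m (0→w₀ over full span):
  θ_3 = (w₀Lx²/4-w₀L²x/3-w₀x⁴/(24L))/EI = (6·4·(16/5)²/4-6·4²·(16/5)/3-6·(16/5)⁴/(24·4))/200000 = -464/1953125 rad
Load 4 — point force P=14 kN at a=8/5 m (b=L-a=12/5):
  θ_4 = -Pa²/(2EI)  [x>a] = -14·(8/5)²/(2·200000) = -7/78125 rad
Superposition: θ = Σ θ_i = -51771/125000000 rad ≈ -0.000414 rad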